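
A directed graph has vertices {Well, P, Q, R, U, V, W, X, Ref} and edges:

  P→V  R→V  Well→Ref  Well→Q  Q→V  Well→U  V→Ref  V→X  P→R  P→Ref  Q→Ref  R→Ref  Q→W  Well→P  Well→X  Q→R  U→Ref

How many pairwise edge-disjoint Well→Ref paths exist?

4

Assign every edge capacity 1; by Menger, the answer equals the max flow.
Path Well→Ref (+1); total 1.
Path Well→P→Ref (+1); total 2.
Path Well→Q→Ref (+1); total 3.
Path Well→U→Ref (+1); total 4.
No residual Well→Ref path; max flow = 4.
Certifying cut of size 4: {Well→P, Well→Q, Well→Ref, Well→U}.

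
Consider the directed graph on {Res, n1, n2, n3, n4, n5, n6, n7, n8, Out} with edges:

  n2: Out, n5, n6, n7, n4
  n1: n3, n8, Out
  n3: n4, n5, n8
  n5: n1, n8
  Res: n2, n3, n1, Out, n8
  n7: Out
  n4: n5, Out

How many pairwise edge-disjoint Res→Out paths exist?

4

Assign every edge capacity 1; by Menger, the answer equals the max flow.
Path Res→Out (+1); total 1.
Path Res→n1→Out (+1); total 2.
Path Res→n2→Out (+1); total 3.
Path Res→n3→n4→Out (+1); total 4.
No residual Res→Out path; max flow = 4.
Certifying cut of size 4: {Res→Out, Res→n1, Res→n2, Res→n3}.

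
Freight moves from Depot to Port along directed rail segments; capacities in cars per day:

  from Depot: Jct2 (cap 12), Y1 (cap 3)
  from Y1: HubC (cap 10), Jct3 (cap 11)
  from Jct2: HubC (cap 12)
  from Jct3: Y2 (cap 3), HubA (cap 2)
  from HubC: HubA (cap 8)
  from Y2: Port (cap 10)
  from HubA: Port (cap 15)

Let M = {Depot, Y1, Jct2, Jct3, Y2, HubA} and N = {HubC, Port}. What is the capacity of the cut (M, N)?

Edges leaving {Depot, Y1, Jct2, Jct3, Y2, HubA}: Y1→HubC (10), Jct2→HubC (12), Y2→Port (10), HubA→Port (15).
Cut capacity = 10 + 12 + 10 + 15 = 47.

47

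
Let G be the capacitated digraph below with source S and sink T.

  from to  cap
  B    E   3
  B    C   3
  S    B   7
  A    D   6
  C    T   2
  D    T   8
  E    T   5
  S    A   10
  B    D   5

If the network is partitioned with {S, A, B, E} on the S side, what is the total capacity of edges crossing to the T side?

Edges leaving {S, A, B, E}: A→D (6), B→C (3), B→D (5), E→T (5).
Cut capacity = 6 + 3 + 5 + 5 = 19.

19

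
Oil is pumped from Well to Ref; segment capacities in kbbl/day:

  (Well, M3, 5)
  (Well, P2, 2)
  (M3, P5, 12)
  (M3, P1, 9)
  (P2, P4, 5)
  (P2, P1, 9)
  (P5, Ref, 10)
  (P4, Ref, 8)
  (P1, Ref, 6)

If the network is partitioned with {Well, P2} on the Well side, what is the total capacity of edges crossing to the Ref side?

Edges leaving {Well, P2}: Well→M3 (5), P2→P4 (5), P2→P1 (9).
Cut capacity = 5 + 5 + 9 = 19.

19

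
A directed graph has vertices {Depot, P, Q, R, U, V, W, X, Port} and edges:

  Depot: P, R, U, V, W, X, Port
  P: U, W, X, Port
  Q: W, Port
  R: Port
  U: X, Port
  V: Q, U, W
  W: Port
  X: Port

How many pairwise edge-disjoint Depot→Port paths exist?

7

Assign every edge capacity 1; by Menger, the answer equals the max flow.
Path Depot→Port (+1); total 1.
Path Depot→P→Port (+1); total 2.
Path Depot→R→Port (+1); total 3.
Path Depot→U→Port (+1); total 4.
Path Depot→W→Port (+1); total 5.
Path Depot→X→Port (+1); total 6.
Path Depot→V→Q→Port (+1); total 7.
No residual Depot→Port path; max flow = 7.
Certifying cut of size 7: {Depot→P, Depot→Port, Depot→R, Depot→U, Depot→V, Depot→W, Depot→X}.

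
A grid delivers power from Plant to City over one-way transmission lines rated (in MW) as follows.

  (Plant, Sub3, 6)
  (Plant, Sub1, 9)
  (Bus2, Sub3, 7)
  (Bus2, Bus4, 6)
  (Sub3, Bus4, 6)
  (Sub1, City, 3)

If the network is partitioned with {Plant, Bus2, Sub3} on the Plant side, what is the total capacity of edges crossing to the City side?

Edges leaving {Plant, Bus2, Sub3}: Plant→Sub1 (9), Bus2→Bus4 (6), Sub3→Bus4 (6).
Cut capacity = 9 + 6 + 6 = 21.

21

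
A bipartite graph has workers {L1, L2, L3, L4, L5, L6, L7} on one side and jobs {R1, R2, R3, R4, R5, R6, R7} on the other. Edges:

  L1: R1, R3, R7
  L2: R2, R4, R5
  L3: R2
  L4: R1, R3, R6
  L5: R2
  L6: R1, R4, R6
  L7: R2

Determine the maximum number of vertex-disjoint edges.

Unit-capacity flow: source→left, listed edges, right→sink; max matching = max flow.
Augmenting path L1→R1 (+1); matched 1.
Augmenting path L2→R2 (+1); matched 2.
Augmenting path L4→R3 (+1); matched 3.
Augmenting path L6→R4 (+1); matched 4.
Augmenting path L3→R2→L2→R5 (+1); matched 5.
No augmenting path remains; maximum matching = 5.
König certificate: {L1, L2, L4, L6, R2} is a vertex cover of size 5 (every listed pair touches it), so no matching can be larger.

5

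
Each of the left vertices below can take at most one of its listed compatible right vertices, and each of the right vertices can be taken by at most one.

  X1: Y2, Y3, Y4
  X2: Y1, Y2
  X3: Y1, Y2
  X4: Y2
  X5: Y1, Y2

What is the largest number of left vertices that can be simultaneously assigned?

Unit-capacity flow: source→left, listed edges, right→sink; max matching = max flow.
Augmenting path X1→Y2 (+1); matched 1.
Augmenting path X2→Y1 (+1); matched 2.
Augmenting path X3→Y2→X1→Y3 (+1); matched 3.
No augmenting path remains; maximum matching = 3.
König certificate: {X1, Y1, Y2} is a vertex cover of size 3 (every listed pair touches it), so no matching can be larger.

3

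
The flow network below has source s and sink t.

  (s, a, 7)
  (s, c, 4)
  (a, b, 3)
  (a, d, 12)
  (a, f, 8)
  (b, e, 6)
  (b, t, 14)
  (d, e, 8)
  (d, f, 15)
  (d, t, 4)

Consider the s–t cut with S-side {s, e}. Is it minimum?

No — its capacity is 11, but the minimum cut has capacity 7.

Given cut capacity: 7 + 4 = 11.
Augment s→a→b→t: bottleneck 3, flow now 3.
Augment s→a→d→t: bottleneck 4, flow now 7.
No augmenting path remains; maximum flow = 7.
In the residual graph, reachable from s: {s, c}.
Min-cut edges: s→a (7); capacity 7 = 7.
Cut capacity 11 exceeds the max flow 7, so it is not minimum.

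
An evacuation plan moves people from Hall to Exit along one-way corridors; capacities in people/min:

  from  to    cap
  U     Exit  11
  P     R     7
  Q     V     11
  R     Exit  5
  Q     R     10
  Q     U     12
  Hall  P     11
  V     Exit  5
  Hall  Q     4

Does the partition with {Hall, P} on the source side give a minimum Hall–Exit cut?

No — its capacity is 11, but the minimum cut has capacity 9.

Given cut capacity: 4 + 7 = 11.
Augment Hall→P→R→Exit: bottleneck 5, flow now 5.
Augment Hall→Q→U→Exit: bottleneck 4, flow now 9.
No augmenting path remains; maximum flow = 9.
In the residual graph, reachable from Hall: {Hall, P, R}.
Min-cut edges: Hall→Q (4), R→Exit (5); capacity 4 + 5 = 9.
Cut capacity 11 exceeds the max flow 9, so it is not minimum.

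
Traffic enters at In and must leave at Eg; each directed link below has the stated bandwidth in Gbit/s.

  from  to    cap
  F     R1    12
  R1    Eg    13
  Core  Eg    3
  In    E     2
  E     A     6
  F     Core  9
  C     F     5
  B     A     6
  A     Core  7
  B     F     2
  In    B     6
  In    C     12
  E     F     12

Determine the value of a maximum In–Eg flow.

Augment In→B→A→Core→Eg: bottleneck 3, flow now 3.
Augment In→B→F→R1→Eg: bottleneck 2, flow now 5.
Augment In→E→F→R1→Eg: bottleneck 2, flow now 7.
Augment In→C→F→R1→Eg: bottleneck 5, flow now 12.
No augmenting path remains; maximum flow = 12.
In the residual graph, reachable from In: {In, B, C, A, Core}.
Min-cut edges: In→E (2), B→F (2), C→F (5), Core→Eg (3); capacity 2 + 2 + 5 + 3 = 12.
This cut is saturated, so no flow can exceed 12.

12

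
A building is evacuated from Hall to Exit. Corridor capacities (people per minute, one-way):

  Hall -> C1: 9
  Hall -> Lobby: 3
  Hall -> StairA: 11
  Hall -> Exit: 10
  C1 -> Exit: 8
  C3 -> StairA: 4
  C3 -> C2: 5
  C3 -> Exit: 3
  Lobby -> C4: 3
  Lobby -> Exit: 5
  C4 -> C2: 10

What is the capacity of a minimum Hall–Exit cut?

21

Augment Hall→Exit: bottleneck 10, flow now 10.
Augment Hall→C1→Exit: bottleneck 8, flow now 18.
Augment Hall→Lobby→Exit: bottleneck 3, flow now 21.
No augmenting path remains; maximum flow = 21.
By max-flow min-cut, the minimum cut capacity equals the max flow.
In the residual graph, reachable from Hall: {Hall, C1, StairA}.
Min-cut edges: Hall→Lobby (3), Hall→Exit (10), C1→Exit (8); capacity 3 + 10 + 8 = 21.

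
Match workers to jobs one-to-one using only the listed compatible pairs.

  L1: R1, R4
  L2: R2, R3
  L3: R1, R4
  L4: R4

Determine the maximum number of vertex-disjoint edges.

3

Unit-capacity flow: source→left, listed edges, right→sink; max matching = max flow.
Augmenting path L1→R1 (+1); matched 1.
Augmenting path L2→R2 (+1); matched 2.
Augmenting path L3→R4 (+1); matched 3.
No augmenting path remains; maximum matching = 3.
König certificate: {L2, R1, R4} is a vertex cover of size 3 (every listed pair touches it), so no matching can be larger.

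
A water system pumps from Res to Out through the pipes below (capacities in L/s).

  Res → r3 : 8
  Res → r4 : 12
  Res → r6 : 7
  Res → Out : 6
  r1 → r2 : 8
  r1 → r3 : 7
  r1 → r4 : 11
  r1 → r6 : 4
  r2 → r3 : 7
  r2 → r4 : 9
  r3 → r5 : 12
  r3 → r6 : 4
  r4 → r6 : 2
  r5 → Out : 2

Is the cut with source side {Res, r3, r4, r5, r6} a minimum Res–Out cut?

Yes — it is a minimum cut (capacity 8).

Given cut capacity: 6 + 2 = 8.
Augment Res→Out: bottleneck 6, flow now 6.
Augment Res→r3→r5→Out: bottleneck 2, flow now 8.
No augmenting path remains; maximum flow = 8.
Cut capacity 8 equals the max flow, so it is a minimum cut.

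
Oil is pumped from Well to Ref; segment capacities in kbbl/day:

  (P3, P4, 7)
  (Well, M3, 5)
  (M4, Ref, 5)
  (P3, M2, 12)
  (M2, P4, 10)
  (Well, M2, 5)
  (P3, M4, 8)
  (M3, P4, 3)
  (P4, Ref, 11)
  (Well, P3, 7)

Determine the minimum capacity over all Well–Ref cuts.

15

Augment Well→P3→M4→Ref: bottleneck 5, flow now 5.
Augment Well→P3→P4→Ref: bottleneck 2, flow now 7.
Augment Well→M2→P4→Ref: bottleneck 5, flow now 12.
Augment Well→M3→P4→Ref: bottleneck 3, flow now 15.
No augmenting path remains; maximum flow = 15.
By max-flow min-cut, the minimum cut capacity equals the max flow.
In the residual graph, reachable from Well: {Well, M3}.
Min-cut edges: Well→P3 (7), Well→M2 (5), M3→P4 (3); capacity 7 + 5 + 3 = 15.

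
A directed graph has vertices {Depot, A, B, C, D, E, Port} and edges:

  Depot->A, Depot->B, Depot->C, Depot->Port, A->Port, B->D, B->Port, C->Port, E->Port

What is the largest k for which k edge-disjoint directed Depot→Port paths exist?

Assign every edge capacity 1; by Menger, the answer equals the max flow.
Path Depot→Port (+1); total 1.
Path Depot→A→Port (+1); total 2.
Path Depot→B→Port (+1); total 3.
Path Depot→C→Port (+1); total 4.
No residual Depot→Port path; max flow = 4.
Certifying cut of size 4: {Depot→A, Depot→B, Depot→C, Depot→Port}.

4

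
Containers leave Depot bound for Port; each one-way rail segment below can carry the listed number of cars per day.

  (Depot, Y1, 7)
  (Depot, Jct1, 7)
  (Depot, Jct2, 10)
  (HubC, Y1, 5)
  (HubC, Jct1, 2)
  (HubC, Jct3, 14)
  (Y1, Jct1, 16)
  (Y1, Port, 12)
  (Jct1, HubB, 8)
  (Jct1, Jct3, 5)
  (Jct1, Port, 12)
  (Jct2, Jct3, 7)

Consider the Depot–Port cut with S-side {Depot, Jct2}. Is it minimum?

Given cut capacity: 7 + 7 + 7 = 21.
Augment Depot→Y1→Port: bottleneck 7, flow now 7.
Augment Depot→Jct1→Port: bottleneck 7, flow now 14.
No augmenting path remains; maximum flow = 14.
In the residual graph, reachable from Depot: {Depot, Jct2, Jct3}.
Min-cut edges: Depot→Y1 (7), Depot→Jct1 (7); capacity 7 + 7 = 14.
Cut capacity 21 exceeds the max flow 14, so it is not minimum.

No — its capacity is 21, but the minimum cut has capacity 14.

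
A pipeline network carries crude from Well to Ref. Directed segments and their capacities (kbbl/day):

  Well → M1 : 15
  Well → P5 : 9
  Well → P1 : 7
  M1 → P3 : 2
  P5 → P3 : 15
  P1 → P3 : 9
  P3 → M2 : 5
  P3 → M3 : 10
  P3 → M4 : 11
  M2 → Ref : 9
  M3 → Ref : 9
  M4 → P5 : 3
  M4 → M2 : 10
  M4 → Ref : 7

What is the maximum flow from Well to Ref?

Augment Well→M1→P3→M2→Ref: bottleneck 2, flow now 2.
Augment Well→P5→P3→M2→Ref: bottleneck 3, flow now 5.
Augment Well→P5→P3→M3→Ref: bottleneck 6, flow now 11.
Augment Well→P1→P3→M3→Ref: bottleneck 3, flow now 14.
Augment Well→P1→P3→M4→Ref: bottleneck 4, flow now 18.
No augmenting path remains; maximum flow = 18.
In the residual graph, reachable from Well: {Well, M1}.
Min-cut edges: Well→P5 (9), Well→P1 (7), M1→P3 (2); capacity 9 + 7 + 2 = 18.
This cut is saturated, so no flow can exceed 18.

18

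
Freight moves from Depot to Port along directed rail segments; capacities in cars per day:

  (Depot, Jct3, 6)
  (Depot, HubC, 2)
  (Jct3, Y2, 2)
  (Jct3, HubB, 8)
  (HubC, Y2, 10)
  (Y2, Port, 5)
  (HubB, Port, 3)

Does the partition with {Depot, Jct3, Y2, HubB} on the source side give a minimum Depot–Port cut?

No — its capacity is 10, but the minimum cut has capacity 7.

Given cut capacity: 2 + 5 + 3 = 10.
Augment Depot→Jct3→Y2→Port: bottleneck 2, flow now 2.
Augment Depot→Jct3→HubB→Port: bottleneck 3, flow now 5.
Augment Depot→HubC→Y2→Port: bottleneck 2, flow now 7.
No augmenting path remains; maximum flow = 7.
In the residual graph, reachable from Depot: {Depot, Jct3, HubB}.
Min-cut edges: Depot→HubC (2), Jct3→Y2 (2), HubB→Port (3); capacity 2 + 2 + 3 = 7.
Cut capacity 10 exceeds the max flow 7, so it is not minimum.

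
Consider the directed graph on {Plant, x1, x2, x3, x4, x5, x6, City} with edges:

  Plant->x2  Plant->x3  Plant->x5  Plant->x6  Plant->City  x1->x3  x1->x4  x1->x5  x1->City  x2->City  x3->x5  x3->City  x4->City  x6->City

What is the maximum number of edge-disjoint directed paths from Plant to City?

Assign every edge capacity 1; by Menger, the answer equals the max flow.
Path Plant→City (+1); total 1.
Path Plant→x2→City (+1); total 2.
Path Plant→x3→City (+1); total 3.
Path Plant→x6→City (+1); total 4.
No residual Plant→City path; max flow = 4.
Certifying cut of size 4: {Plant→City, Plant→x2, Plant→x3, Plant→x6}.

4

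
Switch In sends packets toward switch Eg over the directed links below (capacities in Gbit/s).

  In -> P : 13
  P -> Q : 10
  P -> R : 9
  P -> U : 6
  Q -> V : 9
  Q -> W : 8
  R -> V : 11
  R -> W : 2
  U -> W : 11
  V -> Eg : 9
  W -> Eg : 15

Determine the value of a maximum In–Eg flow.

Augment In→P→Q→V→Eg: bottleneck 9, flow now 9.
Augment In→P→Q→W→Eg: bottleneck 1, flow now 10.
Augment In→P→R→W→Eg: bottleneck 2, flow now 12.
Augment In→P→U→W→Eg: bottleneck 1, flow now 13.
No augmenting path remains; maximum flow = 13.
In the residual graph, reachable from In: {In}.
Min-cut edges: In→P (13); capacity 13 = 13.
This cut is saturated, so no flow can exceed 13.

13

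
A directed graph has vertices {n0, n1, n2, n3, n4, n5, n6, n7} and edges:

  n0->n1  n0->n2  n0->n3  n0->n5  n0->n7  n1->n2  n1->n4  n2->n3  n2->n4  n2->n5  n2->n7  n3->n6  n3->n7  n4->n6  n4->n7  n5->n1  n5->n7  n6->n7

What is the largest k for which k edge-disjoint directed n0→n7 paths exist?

Assign every edge capacity 1; by Menger, the answer equals the max flow.
Path n0→n7 (+1); total 1.
Path n0→n2→n7 (+1); total 2.
Path n0→n3→n7 (+1); total 3.
Path n0→n5→n7 (+1); total 4.
Path n0→n1→n4→n7 (+1); total 5.
No residual n0→n7 path; max flow = 5.
Certifying cut of size 5: {n0→n1, n0→n2, n0→n3, n0→n5, n0→n7}.

5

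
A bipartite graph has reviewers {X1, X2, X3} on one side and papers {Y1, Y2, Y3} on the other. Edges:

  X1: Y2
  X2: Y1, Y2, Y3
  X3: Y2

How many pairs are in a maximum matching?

Unit-capacity flow: source→left, listed edges, right→sink; max matching = max flow.
Augmenting path X1→Y2 (+1); matched 1.
Augmenting path X2→Y1 (+1); matched 2.
No augmenting path remains; maximum matching = 2.
König certificate: {X2, Y2} is a vertex cover of size 2 (every listed pair touches it), so no matching can be larger.

2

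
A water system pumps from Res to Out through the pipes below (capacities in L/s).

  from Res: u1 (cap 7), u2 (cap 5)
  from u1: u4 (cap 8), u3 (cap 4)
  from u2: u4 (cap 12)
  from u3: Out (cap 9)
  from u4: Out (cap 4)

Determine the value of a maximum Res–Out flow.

Augment Res→u1→u3→Out: bottleneck 4, flow now 4.
Augment Res→u1→u4→Out: bottleneck 3, flow now 7.
Augment Res→u2→u4→Out: bottleneck 1, flow now 8.
No augmenting path remains; maximum flow = 8.
In the residual graph, reachable from Res: {Res, u1, u2, u4}.
Min-cut edges: u1→u3 (4), u4→Out (4); capacity 4 + 4 = 8.
This cut is saturated, so no flow can exceed 8.

8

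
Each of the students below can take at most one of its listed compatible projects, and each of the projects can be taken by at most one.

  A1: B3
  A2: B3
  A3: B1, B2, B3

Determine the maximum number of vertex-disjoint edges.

2

Unit-capacity flow: source→left, listed edges, right→sink; max matching = max flow.
Augmenting path A1→B3 (+1); matched 1.
Augmenting path A3→B1 (+1); matched 2.
No augmenting path remains; maximum matching = 2.
König certificate: {A3, B3} is a vertex cover of size 2 (every listed pair touches it), so no matching can be larger.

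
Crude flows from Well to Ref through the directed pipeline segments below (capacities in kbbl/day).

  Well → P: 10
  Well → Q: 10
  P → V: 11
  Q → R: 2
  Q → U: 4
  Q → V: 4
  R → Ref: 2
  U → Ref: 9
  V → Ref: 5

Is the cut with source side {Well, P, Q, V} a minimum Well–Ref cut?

Given cut capacity: 2 + 4 + 5 = 11.
Augment Well→P→V→Ref: bottleneck 5, flow now 5.
Augment Well→Q→R→Ref: bottleneck 2, flow now 7.
Augment Well→Q→U→Ref: bottleneck 4, flow now 11.
No augmenting path remains; maximum flow = 11.
Cut capacity 11 equals the max flow, so it is a minimum cut.

Yes — it is a minimum cut (capacity 11).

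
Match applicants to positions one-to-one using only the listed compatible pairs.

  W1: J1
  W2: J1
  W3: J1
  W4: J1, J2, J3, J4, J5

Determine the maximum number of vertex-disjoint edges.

2

Unit-capacity flow: source→left, listed edges, right→sink; max matching = max flow.
Augmenting path W1→J1 (+1); matched 1.
Augmenting path W4→J2 (+1); matched 2.
No augmenting path remains; maximum matching = 2.
König certificate: {W4, J1} is a vertex cover of size 2 (every listed pair touches it), so no matching can be larger.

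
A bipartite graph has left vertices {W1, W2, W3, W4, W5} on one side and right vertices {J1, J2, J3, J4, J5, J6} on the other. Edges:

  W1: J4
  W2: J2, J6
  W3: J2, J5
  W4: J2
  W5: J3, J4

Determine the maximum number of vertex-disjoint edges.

Unit-capacity flow: source→left, listed edges, right→sink; max matching = max flow.
Augmenting path W1→J4 (+1); matched 1.
Augmenting path W2→J2 (+1); matched 2.
Augmenting path W3→J5 (+1); matched 3.
Augmenting path W5→J3 (+1); matched 4.
Augmenting path W4→J2→W2→J6 (+1); matched 5.
No augmenting path remains; maximum matching = 5.
König certificate: {W1, W2, W3, W4, W5} is a vertex cover of size 5 (every listed pair touches it), so no matching can be larger.

5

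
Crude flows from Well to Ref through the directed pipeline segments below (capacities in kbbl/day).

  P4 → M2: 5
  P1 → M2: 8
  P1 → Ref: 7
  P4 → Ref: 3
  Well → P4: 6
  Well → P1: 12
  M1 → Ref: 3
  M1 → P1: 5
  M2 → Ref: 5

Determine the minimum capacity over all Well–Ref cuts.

Augment Well→P1→Ref: bottleneck 7, flow now 7.
Augment Well→P4→Ref: bottleneck 3, flow now 10.
Augment Well→P1→M2→Ref: bottleneck 5, flow now 15.
No augmenting path remains; maximum flow = 15.
By max-flow min-cut, the minimum cut capacity equals the max flow.
In the residual graph, reachable from Well: {Well, P1, P4, M2}.
Min-cut edges: P1→Ref (7), P4→Ref (3), M2→Ref (5); capacity 7 + 3 + 5 = 15.

15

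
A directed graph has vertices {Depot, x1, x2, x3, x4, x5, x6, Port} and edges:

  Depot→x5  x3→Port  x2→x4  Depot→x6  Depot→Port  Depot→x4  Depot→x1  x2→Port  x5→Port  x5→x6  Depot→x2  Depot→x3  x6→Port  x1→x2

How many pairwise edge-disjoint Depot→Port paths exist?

5

Assign every edge capacity 1; by Menger, the answer equals the max flow.
Path Depot→Port (+1); total 1.
Path Depot→x2→Port (+1); total 2.
Path Depot→x3→Port (+1); total 3.
Path Depot→x5→Port (+1); total 4.
Path Depot→x6→Port (+1); total 5.
No residual Depot→Port path; max flow = 5.
Certifying cut of size 5: {Depot→Port, Depot→x3, Depot→x5, Depot→x6, x2→Port}.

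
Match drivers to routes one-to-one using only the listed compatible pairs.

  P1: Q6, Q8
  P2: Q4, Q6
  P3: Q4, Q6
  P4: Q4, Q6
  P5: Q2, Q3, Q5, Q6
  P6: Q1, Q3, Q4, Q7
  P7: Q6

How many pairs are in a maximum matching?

5

Unit-capacity flow: source→left, listed edges, right→sink; max matching = max flow.
Augmenting path P1→Q6 (+1); matched 1.
Augmenting path P2→Q4 (+1); matched 2.
Augmenting path P5→Q2 (+1); matched 3.
Augmenting path P6→Q1 (+1); matched 4.
Augmenting path P3→Q6→P1→Q8 (+1); matched 5.
No augmenting path remains; maximum matching = 5.
König certificate: {P1, P5, P6, Q4, Q6} is a vertex cover of size 5 (every listed pair touches it), so no matching can be larger.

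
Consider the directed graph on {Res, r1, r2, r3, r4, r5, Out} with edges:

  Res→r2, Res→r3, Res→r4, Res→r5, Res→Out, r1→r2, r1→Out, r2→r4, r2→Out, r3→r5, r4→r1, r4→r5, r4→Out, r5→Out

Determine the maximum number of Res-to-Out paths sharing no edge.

Assign every edge capacity 1; by Menger, the answer equals the max flow.
Path Res→Out (+1); total 1.
Path Res→r2→Out (+1); total 2.
Path Res→r4→Out (+1); total 3.
Path Res→r5→Out (+1); total 4.
No residual Res→Out path; max flow = 4.
Certifying cut of size 4: {Res→Out, Res→r2, Res→r4, r5→Out}.

4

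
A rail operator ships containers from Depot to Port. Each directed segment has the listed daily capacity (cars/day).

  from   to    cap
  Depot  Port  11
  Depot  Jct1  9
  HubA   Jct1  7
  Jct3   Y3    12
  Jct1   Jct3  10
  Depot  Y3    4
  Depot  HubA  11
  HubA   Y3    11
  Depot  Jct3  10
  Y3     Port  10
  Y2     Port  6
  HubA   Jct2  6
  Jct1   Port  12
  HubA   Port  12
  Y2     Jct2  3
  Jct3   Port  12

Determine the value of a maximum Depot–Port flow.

45

Augment Depot→Port: bottleneck 11, flow now 11.
Augment Depot→HubA→Port: bottleneck 11, flow now 22.
Augment Depot→Jct1→Port: bottleneck 9, flow now 31.
Augment Depot→Jct3→Port: bottleneck 10, flow now 41.
Augment Depot→Y3→Port: bottleneck 4, flow now 45.
No augmenting path remains; maximum flow = 45.
In the residual graph, reachable from Depot: {Depot}.
Min-cut edges: Depot→HubA (11), Depot→Jct1 (9), Depot→Jct3 (10), Depot→Y3 (4), Depot→Port (11); capacity 11 + 9 + 10 + 4 + 11 = 45.
This cut is saturated, so no flow can exceed 45.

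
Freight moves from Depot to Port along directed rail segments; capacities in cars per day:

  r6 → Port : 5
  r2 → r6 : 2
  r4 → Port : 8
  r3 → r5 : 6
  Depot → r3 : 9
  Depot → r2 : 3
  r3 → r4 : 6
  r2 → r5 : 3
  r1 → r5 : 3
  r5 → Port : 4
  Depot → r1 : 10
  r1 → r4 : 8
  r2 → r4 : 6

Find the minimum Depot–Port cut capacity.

14

Augment Depot→r1→r4→Port: bottleneck 8, flow now 8.
Augment Depot→r1→r5→Port: bottleneck 2, flow now 10.
Augment Depot→r2→r5→Port: bottleneck 2, flow now 12.
Augment Depot→r2→r6→Port: bottleneck 1, flow now 13.
Augment Depot→r3→r5→r2→r6→Port: bottleneck 1, flow now 14. (uses reverse residual edge)
No augmenting path remains; maximum flow = 14.
By max-flow min-cut, the minimum cut capacity equals the max flow.
In the residual graph, reachable from Depot: {Depot, r1, r2, r3, r4, r5}.
Min-cut edges: r2→r6 (2), r4→Port (8), r5→Port (4); capacity 2 + 8 + 4 = 14.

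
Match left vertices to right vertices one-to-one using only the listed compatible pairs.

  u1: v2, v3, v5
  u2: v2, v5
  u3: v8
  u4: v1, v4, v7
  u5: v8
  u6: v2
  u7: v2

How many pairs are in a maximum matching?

Unit-capacity flow: source→left, listed edges, right→sink; max matching = max flow.
Augmenting path u1→v2 (+1); matched 1.
Augmenting path u2→v5 (+1); matched 2.
Augmenting path u3→v8 (+1); matched 3.
Augmenting path u4→v1 (+1); matched 4.
Augmenting path u6→v2→u1→v3 (+1); matched 5.
No augmenting path remains; maximum matching = 5.
König certificate: {u1, u2, u4, v2, v8} is a vertex cover of size 5 (every listed pair touches it), so no matching can be larger.

5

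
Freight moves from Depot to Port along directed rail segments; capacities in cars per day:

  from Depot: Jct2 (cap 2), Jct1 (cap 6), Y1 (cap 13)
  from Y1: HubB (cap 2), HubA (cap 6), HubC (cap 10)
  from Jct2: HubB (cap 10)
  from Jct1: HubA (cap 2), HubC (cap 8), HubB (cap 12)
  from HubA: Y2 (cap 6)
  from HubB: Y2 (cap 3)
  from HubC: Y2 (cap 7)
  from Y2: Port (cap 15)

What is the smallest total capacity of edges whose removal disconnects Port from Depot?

Augment Depot→Y1→HubA→Y2→Port: bottleneck 6, flow now 6.
Augment Depot→Y1→HubB→Y2→Port: bottleneck 2, flow now 8.
Augment Depot→Y1→HubC→Y2→Port: bottleneck 5, flow now 13.
Augment Depot→Jct2→HubB→Y2→Port: bottleneck 1, flow now 14.
Augment Depot→Jct1→HubC→Y2→Port: bottleneck 1, flow now 15.
No augmenting path remains; maximum flow = 15.
By max-flow min-cut, the minimum cut capacity equals the max flow.
In the residual graph, reachable from Depot: {Depot, Y1, Jct2, Jct1, HubA, HubB, HubC, Y2}.
Min-cut edges: Y2→Port (15); capacity 15 = 15.

15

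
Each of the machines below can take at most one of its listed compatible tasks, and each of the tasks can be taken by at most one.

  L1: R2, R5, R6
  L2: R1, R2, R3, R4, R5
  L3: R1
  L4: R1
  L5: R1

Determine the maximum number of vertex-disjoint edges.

Unit-capacity flow: source→left, listed edges, right→sink; max matching = max flow.
Augmenting path L1→R2 (+1); matched 1.
Augmenting path L2→R1 (+1); matched 2.
Augmenting path L3→R1→L2→R3 (+1); matched 3.
No augmenting path remains; maximum matching = 3.
König certificate: {L1, L2, R1} is a vertex cover of size 3 (every listed pair touches it), so no matching can be larger.

3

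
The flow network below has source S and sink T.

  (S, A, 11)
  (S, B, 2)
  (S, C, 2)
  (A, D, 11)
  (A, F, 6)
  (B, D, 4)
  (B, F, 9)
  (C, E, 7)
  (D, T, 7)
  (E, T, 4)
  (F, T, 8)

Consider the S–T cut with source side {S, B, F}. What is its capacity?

25

Edges leaving {S, B, F}: S→A (11), S→C (2), B→D (4), F→T (8).
Cut capacity = 11 + 2 + 4 + 8 = 25.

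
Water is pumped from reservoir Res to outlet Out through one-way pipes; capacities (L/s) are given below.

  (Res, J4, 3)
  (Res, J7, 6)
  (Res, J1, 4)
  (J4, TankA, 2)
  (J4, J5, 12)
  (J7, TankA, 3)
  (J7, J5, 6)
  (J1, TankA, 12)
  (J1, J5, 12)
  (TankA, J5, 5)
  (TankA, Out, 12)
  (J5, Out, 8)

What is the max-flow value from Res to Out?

Augment Res→J4→TankA→Out: bottleneck 2, flow now 2.
Augment Res→J4→J5→Out: bottleneck 1, flow now 3.
Augment Res→J7→TankA→Out: bottleneck 3, flow now 6.
Augment Res→J7→J5→Out: bottleneck 3, flow now 9.
Augment Res→J1→TankA→Out: bottleneck 4, flow now 13.
No augmenting path remains; maximum flow = 13.
In the residual graph, reachable from Res: {Res}.
Min-cut edges: Res→J4 (3), Res→J7 (6), Res→J1 (4); capacity 3 + 6 + 4 = 13.
This cut is saturated, so no flow can exceed 13.

13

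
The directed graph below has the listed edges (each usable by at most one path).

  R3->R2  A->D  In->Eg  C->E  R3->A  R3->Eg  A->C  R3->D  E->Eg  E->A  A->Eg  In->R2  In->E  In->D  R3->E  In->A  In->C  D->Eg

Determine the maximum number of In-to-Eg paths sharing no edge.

Assign every edge capacity 1; by Menger, the answer equals the max flow.
Path In→Eg (+1); total 1.
Path In→A→Eg (+1); total 2.
Path In→D→Eg (+1); total 3.
Path In→E→Eg (+1); total 4.
No residual In→Eg path; max flow = 4.
Certifying cut of size 4: {A→Eg, D→Eg, E→Eg, In→Eg}.

4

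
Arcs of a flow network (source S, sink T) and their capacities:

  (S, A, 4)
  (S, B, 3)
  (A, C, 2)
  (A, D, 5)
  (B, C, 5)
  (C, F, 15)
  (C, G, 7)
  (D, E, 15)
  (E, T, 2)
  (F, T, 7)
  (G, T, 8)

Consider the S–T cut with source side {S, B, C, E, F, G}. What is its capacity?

21

Edges leaving {S, B, C, E, F, G}: S→A (4), E→T (2), F→T (7), G→T (8).
Cut capacity = 4 + 2 + 7 + 8 = 21.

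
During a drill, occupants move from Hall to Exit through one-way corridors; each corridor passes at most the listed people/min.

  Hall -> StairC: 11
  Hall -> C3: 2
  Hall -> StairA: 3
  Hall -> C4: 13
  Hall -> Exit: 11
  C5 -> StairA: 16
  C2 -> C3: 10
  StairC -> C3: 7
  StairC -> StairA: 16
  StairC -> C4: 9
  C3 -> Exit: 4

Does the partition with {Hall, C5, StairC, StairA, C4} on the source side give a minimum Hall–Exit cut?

No — its capacity is 20, but the minimum cut has capacity 15.

Given cut capacity: 2 + 11 + 7 = 20.
Augment Hall→Exit: bottleneck 11, flow now 11.
Augment Hall→C3→Exit: bottleneck 2, flow now 13.
Augment Hall→StairC→C3→Exit: bottleneck 2, flow now 15.
No augmenting path remains; maximum flow = 15.
In the residual graph, reachable from Hall: {Hall, StairC, C3, StairA, C4}.
Min-cut edges: Hall→Exit (11), C3→Exit (4); capacity 11 + 4 = 15.
Cut capacity 20 exceeds the max flow 15, so it is not minimum.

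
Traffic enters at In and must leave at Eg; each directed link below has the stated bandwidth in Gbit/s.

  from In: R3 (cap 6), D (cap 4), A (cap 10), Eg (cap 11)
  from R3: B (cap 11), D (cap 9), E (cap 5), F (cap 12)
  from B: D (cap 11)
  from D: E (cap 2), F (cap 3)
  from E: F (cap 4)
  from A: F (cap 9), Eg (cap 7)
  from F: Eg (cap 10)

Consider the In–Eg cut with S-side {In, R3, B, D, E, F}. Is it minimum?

Given cut capacity: 10 + 11 + 10 = 31.
Augment In→Eg: bottleneck 11, flow now 11.
Augment In→A→Eg: bottleneck 7, flow now 18.
Augment In→R3→F→Eg: bottleneck 6, flow now 24.
Augment In→D→F→Eg: bottleneck 3, flow now 27.
Augment In→A→F→Eg: bottleneck 1, flow now 28.
No augmenting path remains; maximum flow = 28.
In the residual graph, reachable from In: {In, R3, B, D, E, A, F}.
Min-cut edges: In→Eg (11), A→Eg (7), F→Eg (10); capacity 11 + 7 + 10 = 28.
Cut capacity 31 exceeds the max flow 28, so it is not minimum.

No — its capacity is 31, but the minimum cut has capacity 28.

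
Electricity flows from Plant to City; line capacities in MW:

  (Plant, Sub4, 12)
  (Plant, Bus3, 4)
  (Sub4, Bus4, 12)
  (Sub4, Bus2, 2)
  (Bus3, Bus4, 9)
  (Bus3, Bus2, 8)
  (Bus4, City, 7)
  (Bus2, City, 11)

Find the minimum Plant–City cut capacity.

Augment Plant→Sub4→Bus4→City: bottleneck 7, flow now 7.
Augment Plant→Sub4→Bus2→City: bottleneck 2, flow now 9.
Augment Plant→Bus3→Bus2→City: bottleneck 4, flow now 13.
No augmenting path remains; maximum flow = 13.
By max-flow min-cut, the minimum cut capacity equals the max flow.
In the residual graph, reachable from Plant: {Plant, Sub4, Bus4}.
Min-cut edges: Plant→Bus3 (4), Sub4→Bus2 (2), Bus4→City (7); capacity 4 + 2 + 7 = 13.

13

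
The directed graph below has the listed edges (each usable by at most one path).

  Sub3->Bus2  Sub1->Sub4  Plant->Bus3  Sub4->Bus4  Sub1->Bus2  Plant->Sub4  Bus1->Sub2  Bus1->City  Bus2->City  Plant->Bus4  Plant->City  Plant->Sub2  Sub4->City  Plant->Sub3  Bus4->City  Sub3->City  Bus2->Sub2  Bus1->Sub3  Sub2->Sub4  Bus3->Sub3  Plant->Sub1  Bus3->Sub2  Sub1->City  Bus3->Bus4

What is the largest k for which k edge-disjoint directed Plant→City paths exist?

6

Assign every edge capacity 1; by Menger, the answer equals the max flow.
Path Plant→City (+1); total 1.
Path Plant→Sub3→City (+1); total 2.
Path Plant→Sub4→City (+1); total 3.
Path Plant→Bus4→City (+1); total 4.
Path Plant→Sub1→City (+1); total 5.
Path Plant→Bus3→Sub3→Bus2→City (+1); total 6.
No residual Plant→City path; max flow = 6.
Certifying cut of size 6: {Bus4→City, Plant→Bus3, Plant→City, Plant→Sub1, Plant→Sub3, Sub4→City}.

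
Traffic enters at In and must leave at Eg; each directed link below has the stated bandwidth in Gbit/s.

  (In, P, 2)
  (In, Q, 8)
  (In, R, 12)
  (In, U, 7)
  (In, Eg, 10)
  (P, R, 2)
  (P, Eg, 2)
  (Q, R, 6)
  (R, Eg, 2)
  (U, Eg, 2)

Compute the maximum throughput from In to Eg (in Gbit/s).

16

Augment In→Eg: bottleneck 10, flow now 10.
Augment In→P→Eg: bottleneck 2, flow now 12.
Augment In→R→Eg: bottleneck 2, flow now 14.
Augment In→U→Eg: bottleneck 2, flow now 16.
No augmenting path remains; maximum flow = 16.
In the residual graph, reachable from In: {In, Q, R, U}.
Min-cut edges: In→P (2), In→Eg (10), R→Eg (2), U→Eg (2); capacity 2 + 10 + 2 + 2 = 16.
This cut is saturated, so no flow can exceed 16.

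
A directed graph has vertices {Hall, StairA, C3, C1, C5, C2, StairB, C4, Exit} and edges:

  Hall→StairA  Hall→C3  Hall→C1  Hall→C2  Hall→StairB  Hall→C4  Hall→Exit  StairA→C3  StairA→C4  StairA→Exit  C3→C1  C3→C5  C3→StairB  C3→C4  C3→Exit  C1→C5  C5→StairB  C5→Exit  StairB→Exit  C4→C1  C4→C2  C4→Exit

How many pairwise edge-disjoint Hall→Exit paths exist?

6

Assign every edge capacity 1; by Menger, the answer equals the max flow.
Path Hall→Exit (+1); total 1.
Path Hall→StairA→Exit (+1); total 2.
Path Hall→C3→Exit (+1); total 3.
Path Hall→StairB→Exit (+1); total 4.
Path Hall→C4→Exit (+1); total 5.
Path Hall→C1→C5→Exit (+1); total 6.
No residual Hall→Exit path; max flow = 6.
Certifying cut of size 6: {Hall→C1, Hall→C3, Hall→C4, Hall→Exit, Hall→StairA, Hall→StairB}.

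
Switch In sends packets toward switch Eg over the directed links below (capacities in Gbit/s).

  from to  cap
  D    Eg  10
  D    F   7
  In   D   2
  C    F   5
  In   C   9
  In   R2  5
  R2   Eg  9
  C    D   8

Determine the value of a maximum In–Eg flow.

15

Augment In→D→Eg: bottleneck 2, flow now 2.
Augment In→R2→Eg: bottleneck 5, flow now 7.
Augment In→C→D→Eg: bottleneck 8, flow now 15.
No augmenting path remains; maximum flow = 15.
In the residual graph, reachable from In: {In, C, F}.
Min-cut edges: In→D (2), In→R2 (5), C→D (8); capacity 2 + 5 + 8 = 15.
This cut is saturated, so no flow can exceed 15.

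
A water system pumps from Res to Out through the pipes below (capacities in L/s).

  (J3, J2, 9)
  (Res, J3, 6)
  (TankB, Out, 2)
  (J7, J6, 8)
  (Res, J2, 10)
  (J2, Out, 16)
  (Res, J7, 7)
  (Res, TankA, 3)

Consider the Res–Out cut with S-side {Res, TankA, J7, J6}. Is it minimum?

Yes — it is a minimum cut (capacity 16).

Given cut capacity: 6 + 10 = 16.
Augment Res→J2→Out: bottleneck 10, flow now 10.
Augment Res→J3→J2→Out: bottleneck 6, flow now 16.
No augmenting path remains; maximum flow = 16.
Cut capacity 16 equals the max flow, so it is a minimum cut.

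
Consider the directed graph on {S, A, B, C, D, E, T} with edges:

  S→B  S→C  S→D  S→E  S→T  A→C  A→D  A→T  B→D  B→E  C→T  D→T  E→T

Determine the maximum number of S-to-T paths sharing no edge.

Assign every edge capacity 1; by Menger, the answer equals the max flow.
Path S→T (+1); total 1.
Path S→C→T (+1); total 2.
Path S→D→T (+1); total 3.
Path S→E→T (+1); total 4.
No residual S→T path; max flow = 4.
Certifying cut of size 4: {D→T, E→T, S→C, S→T}.

4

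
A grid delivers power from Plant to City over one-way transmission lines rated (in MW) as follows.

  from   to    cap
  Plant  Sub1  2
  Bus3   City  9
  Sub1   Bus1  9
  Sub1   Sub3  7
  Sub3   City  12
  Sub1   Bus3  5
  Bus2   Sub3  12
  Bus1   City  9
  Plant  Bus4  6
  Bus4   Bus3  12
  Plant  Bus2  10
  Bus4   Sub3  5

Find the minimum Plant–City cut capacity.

18

Augment Plant→Bus2→Sub3→City: bottleneck 10, flow now 10.
Augment Plant→Sub1→Bus1→City: bottleneck 2, flow now 12.
Augment Plant→Bus4→Sub3→City: bottleneck 2, flow now 14.
Augment Plant→Bus4→Bus3→City: bottleneck 4, flow now 18.
No augmenting path remains; maximum flow = 18.
By max-flow min-cut, the minimum cut capacity equals the max flow.
In the residual graph, reachable from Plant: {Plant}.
Min-cut edges: Plant→Bus2 (10), Plant→Sub1 (2), Plant→Bus4 (6); capacity 10 + 2 + 6 = 18.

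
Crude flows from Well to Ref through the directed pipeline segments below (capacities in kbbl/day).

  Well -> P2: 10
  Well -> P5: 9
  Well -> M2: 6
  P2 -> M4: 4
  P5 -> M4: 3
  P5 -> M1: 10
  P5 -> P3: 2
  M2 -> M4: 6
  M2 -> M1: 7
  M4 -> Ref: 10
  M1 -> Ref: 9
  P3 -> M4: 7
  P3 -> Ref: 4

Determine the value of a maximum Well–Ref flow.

19

Augment Well→P2→M4→Ref: bottleneck 4, flow now 4.
Augment Well→P5→M4→Ref: bottleneck 3, flow now 7.
Augment Well→P5→M1→Ref: bottleneck 6, flow now 13.
Augment Well→M2→M4→Ref: bottleneck 3, flow now 16.
Augment Well→M2→M1→Ref: bottleneck 3, flow now 19.
No augmenting path remains; maximum flow = 19.
In the residual graph, reachable from Well: {Well, P2}.
Min-cut edges: Well→P5 (9), Well→M2 (6), P2→M4 (4); capacity 9 + 6 + 4 = 19.
This cut is saturated, so no flow can exceed 19.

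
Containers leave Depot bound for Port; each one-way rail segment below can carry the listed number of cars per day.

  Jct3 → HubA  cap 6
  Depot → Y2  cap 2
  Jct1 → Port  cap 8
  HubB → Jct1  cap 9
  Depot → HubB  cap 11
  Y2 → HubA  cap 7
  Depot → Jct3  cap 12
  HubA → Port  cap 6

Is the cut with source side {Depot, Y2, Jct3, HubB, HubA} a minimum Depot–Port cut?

No — its capacity is 15, but the minimum cut has capacity 14.

Given cut capacity: 9 + 6 = 15.
Augment Depot→Y2→HubA→Port: bottleneck 2, flow now 2.
Augment Depot→Jct3→HubA→Port: bottleneck 4, flow now 6.
Augment Depot→HubB→Jct1→Port: bottleneck 8, flow now 14.
No augmenting path remains; maximum flow = 14.
In the residual graph, reachable from Depot: {Depot, Y2, Jct3, HubB, Jct1, HubA}.
Min-cut edges: Jct1→Port (8), HubA→Port (6); capacity 8 + 6 = 14.
Cut capacity 15 exceeds the max flow 14, so it is not minimum.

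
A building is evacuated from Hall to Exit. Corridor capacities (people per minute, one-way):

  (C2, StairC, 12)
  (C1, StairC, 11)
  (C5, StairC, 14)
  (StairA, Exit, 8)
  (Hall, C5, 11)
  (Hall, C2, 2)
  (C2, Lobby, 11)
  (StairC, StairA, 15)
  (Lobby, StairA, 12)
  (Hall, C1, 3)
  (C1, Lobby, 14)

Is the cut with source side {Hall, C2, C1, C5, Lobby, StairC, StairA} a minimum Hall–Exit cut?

Yes — it is a minimum cut (capacity 8).

Given cut capacity: 8 = 8.
Augment Hall→C2→Lobby→StairA→Exit: bottleneck 2, flow now 2.
Augment Hall→C1→Lobby→StairA→Exit: bottleneck 3, flow now 5.
Augment Hall→C5→StairC→StairA→Exit: bottleneck 3, flow now 8.
No augmenting path remains; maximum flow = 8.
Cut capacity 8 equals the max flow, so it is a minimum cut.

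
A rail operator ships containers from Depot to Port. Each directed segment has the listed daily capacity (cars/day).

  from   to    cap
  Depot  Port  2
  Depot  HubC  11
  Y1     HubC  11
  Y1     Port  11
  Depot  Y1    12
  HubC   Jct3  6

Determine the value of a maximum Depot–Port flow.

13

Augment Depot→Port: bottleneck 2, flow now 2.
Augment Depot→Y1→Port: bottleneck 11, flow now 13.
No augmenting path remains; maximum flow = 13.
In the residual graph, reachable from Depot: {Depot, Y1, HubC, Jct3}.
Min-cut edges: Depot→Port (2), Y1→Port (11); capacity 2 + 11 = 13.
This cut is saturated, so no flow can exceed 13.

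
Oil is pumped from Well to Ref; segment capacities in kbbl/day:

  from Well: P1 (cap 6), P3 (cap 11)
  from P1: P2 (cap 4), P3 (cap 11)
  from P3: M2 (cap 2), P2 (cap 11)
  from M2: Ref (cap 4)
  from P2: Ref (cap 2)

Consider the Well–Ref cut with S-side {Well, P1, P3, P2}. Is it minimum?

Yes — it is a minimum cut (capacity 4).

Given cut capacity: 2 + 2 = 4.
Augment Well→P1→P2→Ref: bottleneck 2, flow now 2.
Augment Well→P3→M2→Ref: bottleneck 2, flow now 4.
No augmenting path remains; maximum flow = 4.
Cut capacity 4 equals the max flow, so it is a minimum cut.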